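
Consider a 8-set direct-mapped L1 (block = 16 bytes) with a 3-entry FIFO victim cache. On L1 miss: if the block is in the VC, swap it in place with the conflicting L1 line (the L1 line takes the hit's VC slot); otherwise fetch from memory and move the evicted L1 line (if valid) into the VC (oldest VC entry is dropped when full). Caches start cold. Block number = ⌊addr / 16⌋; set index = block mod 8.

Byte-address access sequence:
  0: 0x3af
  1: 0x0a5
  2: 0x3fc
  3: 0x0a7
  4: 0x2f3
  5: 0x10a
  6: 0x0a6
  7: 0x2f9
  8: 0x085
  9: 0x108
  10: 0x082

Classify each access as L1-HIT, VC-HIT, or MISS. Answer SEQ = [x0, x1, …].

#0 0x3af→b58/s2 MISS; vc=[]
#1 0xa5→b10/s2 MISS; vc=[58]
#2 0x3fc→b63/s7 MISS; vc=[58]
#3 0xa7→b10/s2 L1-HIT; vc=[58]
#4 0x2f3→b47/s7 MISS; vc=[58,63]
#5 0x10a→b16/s0 MISS; vc=[58,63]
#6 0xa6→b10/s2 L1-HIT; vc=[58,63]
#7 0x2f9→b47/s7 L1-HIT; vc=[58,63]
#8 0x85→b8/s0 MISS; vc=[58,63,16]
#9 0x108→b16/s0 VC-HIT; vc=[58,63,8]
#10 0x82→b8/s0 VC-HIT; vc=[58,63,16]

SEQ = [MISS, MISS, MISS, L1-HIT, MISS, MISS, L1-HIT, L1-HIT, MISS, VC-HIT, VC-HIT]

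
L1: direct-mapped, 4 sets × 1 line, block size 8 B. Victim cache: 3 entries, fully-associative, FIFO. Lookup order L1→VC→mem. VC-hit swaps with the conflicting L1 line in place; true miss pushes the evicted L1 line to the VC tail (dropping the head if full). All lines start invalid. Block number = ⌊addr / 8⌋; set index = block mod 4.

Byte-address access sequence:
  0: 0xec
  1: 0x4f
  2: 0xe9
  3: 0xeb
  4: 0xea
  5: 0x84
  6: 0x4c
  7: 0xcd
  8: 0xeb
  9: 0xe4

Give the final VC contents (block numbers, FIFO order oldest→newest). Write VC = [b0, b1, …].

#0 0xec→b29/s1 MISS; vc=[]
#1 0x4f→b9/s1 MISS; vc=[29]
#2 0xe9→b29/s1 VC-HIT; vc=[9]
#3 0xeb→b29/s1 L1-HIT; vc=[9]
#4 0xea→b29/s1 L1-HIT; vc=[9]
#5 0x84→b16/s0 MISS; vc=[9]
#6 0x4c→b9/s1 VC-HIT; vc=[29]
#7 0xcd→b25/s1 MISS; vc=[29,9]
#8 0xeb→b29/s1 VC-HIT; vc=[25,9]
#9 0xe4→b28/s0 MISS; vc=[25,9,16]

VC = [25, 9, 16]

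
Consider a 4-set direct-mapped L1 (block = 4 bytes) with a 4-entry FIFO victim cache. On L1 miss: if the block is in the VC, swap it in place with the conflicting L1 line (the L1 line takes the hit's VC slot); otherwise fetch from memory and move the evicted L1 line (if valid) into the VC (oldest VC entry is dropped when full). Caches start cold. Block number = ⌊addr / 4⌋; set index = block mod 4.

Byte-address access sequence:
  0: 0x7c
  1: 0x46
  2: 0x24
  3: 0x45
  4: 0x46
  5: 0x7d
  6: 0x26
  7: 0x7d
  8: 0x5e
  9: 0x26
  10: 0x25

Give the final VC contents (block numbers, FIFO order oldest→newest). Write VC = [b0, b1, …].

VC = [17, 31]

0: 0x7c (blk 31, set 3) → MISS  vc=[]
1: 0x46 (blk 17, set 1) → MISS  vc=[]
2: 0x24 (blk 9, set 1) → MISS  vc=[17]
3: 0x45 (blk 17, set 1) → VC-HIT  vc=[9]
4: 0x46 (blk 17, set 1) → L1-HIT  vc=[9]
5: 0x7d (blk 31, set 3) → L1-HIT  vc=[9]
6: 0x26 (blk 9, set 1) → VC-HIT  vc=[17]
7: 0x7d (blk 31, set 3) → L1-HIT  vc=[17]
8: 0x5e (blk 23, set 3) → MISS  vc=[17, 31]
9: 0x26 (blk 9, set 1) → L1-HIT  vc=[17, 31]
10: 0x25 (blk 9, set 1) → L1-HIT  vc=[17, 31]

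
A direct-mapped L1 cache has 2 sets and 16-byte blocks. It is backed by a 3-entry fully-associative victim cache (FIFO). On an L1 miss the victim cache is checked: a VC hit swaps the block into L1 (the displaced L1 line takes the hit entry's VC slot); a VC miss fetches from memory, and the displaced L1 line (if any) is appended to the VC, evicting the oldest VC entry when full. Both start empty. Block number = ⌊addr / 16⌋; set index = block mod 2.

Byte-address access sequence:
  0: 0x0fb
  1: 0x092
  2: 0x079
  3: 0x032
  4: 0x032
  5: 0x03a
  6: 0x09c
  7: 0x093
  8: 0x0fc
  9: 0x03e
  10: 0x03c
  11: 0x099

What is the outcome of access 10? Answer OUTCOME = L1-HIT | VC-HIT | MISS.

OUTCOME = L1-HIT

0: 0xfb (blk 15, set 1) → MISS  vc=[]
1: 0x92 (blk 9, set 1) → MISS  vc=[15]
2: 0x79 (blk 7, set 1) → MISS  vc=[15, 9]
3: 0x32 (blk 3, set 1) → MISS  vc=[15, 9, 7]
4: 0x32 (blk 3, set 1) → L1-HIT  vc=[15, 9, 7]
5: 0x3a (blk 3, set 1) → L1-HIT  vc=[15, 9, 7]
6: 0x9c (blk 9, set 1) → VC-HIT  vc=[15, 3, 7]
7: 0x93 (blk 9, set 1) → L1-HIT  vc=[15, 3, 7]
8: 0xfc (blk 15, set 1) → VC-HIT  vc=[9, 3, 7]
9: 0x3e (blk 3, set 1) → VC-HIT  vc=[9, 15, 7]
10: 0x3c (blk 3, set 1) → L1-HIT  vc=[9, 15, 7]
11: 0x99 (blk 9, set 1) → VC-HIT  vc=[3, 15, 7]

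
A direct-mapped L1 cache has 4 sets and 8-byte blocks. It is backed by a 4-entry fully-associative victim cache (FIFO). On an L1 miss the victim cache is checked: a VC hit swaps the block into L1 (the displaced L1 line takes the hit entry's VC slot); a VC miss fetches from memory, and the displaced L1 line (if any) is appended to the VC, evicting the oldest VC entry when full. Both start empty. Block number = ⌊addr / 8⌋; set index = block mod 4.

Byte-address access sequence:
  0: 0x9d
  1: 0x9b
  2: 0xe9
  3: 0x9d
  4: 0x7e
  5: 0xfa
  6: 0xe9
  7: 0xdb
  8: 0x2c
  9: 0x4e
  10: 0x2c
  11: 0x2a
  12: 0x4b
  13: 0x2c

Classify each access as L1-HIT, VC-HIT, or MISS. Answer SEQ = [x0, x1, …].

SEQ = [MISS, L1-HIT, MISS, L1-HIT, MISS, MISS, L1-HIT, MISS, MISS, MISS, VC-HIT, L1-HIT, VC-HIT, VC-HIT]

#0 0x9d→b19/s3 MISS; vc=[]
#1 0x9b→b19/s3 L1-HIT; vc=[]
#2 0xe9→b29/s1 MISS; vc=[]
#3 0x9d→b19/s3 L1-HIT; vc=[]
#4 0x7e→b15/s3 MISS; vc=[19]
#5 0xfa→b31/s3 MISS; vc=[19,15]
#6 0xe9→b29/s1 L1-HIT; vc=[19,15]
#7 0xdb→b27/s3 MISS; vc=[19,15,31]
#8 0x2c→b5/s1 MISS; vc=[19,15,31,29]
#9 0x4e→b9/s1 MISS; vc=[15,31,29,5]
#10 0x2c→b5/s1 VC-HIT; vc=[15,31,29,9]
#11 0x2a→b5/s1 L1-HIT; vc=[15,31,29,9]
#12 0x4b→b9/s1 VC-HIT; vc=[15,31,29,5]
#13 0x2c→b5/s1 VC-HIT; vc=[15,31,29,9]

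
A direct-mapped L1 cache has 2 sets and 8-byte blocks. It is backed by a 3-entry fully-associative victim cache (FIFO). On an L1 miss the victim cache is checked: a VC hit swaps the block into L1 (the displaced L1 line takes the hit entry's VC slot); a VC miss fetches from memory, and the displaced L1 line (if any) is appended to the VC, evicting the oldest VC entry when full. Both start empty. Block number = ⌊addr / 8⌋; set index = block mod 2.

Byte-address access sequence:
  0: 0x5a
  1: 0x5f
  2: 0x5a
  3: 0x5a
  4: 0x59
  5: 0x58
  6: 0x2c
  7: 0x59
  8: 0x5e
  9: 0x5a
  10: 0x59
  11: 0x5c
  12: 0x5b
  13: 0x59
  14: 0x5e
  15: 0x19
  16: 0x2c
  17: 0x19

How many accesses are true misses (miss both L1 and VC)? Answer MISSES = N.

MISSES = 3

0: 0x5a (blk 11, set 1) → MISS  vc=[]
1: 0x5f (blk 11, set 1) → L1-HIT  vc=[]
2: 0x5a (blk 11, set 1) → L1-HIT  vc=[]
3: 0x5a (blk 11, set 1) → L1-HIT  vc=[]
4: 0x59 (blk 11, set 1) → L1-HIT  vc=[]
5: 0x58 (blk 11, set 1) → L1-HIT  vc=[]
6: 0x2c (blk 5, set 1) → MISS  vc=[11]
7: 0x59 (blk 11, set 1) → VC-HIT  vc=[5]
8: 0x5e (blk 11, set 1) → L1-HIT  vc=[5]
9: 0x5a (blk 11, set 1) → L1-HIT  vc=[5]
10: 0x59 (blk 11, set 1) → L1-HIT  vc=[5]
11: 0x5c (blk 11, set 1) → L1-HIT  vc=[5]
12: 0x5b (blk 11, set 1) → L1-HIT  vc=[5]
13: 0x59 (blk 11, set 1) → L1-HIT  vc=[5]
14: 0x5e (blk 11, set 1) → L1-HIT  vc=[5]
15: 0x19 (blk 3, set 1) → MISS  vc=[5, 11]
16: 0x2c (blk 5, set 1) → VC-HIT  vc=[3, 11]
17: 0x19 (blk 3, set 1) → VC-HIT  vc=[5, 11]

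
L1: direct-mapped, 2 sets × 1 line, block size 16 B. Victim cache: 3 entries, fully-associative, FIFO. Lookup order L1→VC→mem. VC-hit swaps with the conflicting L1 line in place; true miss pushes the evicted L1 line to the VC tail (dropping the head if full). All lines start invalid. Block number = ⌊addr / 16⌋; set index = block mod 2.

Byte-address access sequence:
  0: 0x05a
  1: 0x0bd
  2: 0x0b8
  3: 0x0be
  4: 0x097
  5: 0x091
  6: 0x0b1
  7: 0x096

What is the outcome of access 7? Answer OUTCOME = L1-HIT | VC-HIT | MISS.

OUTCOME = VC-HIT

  [0] addr=0x5a blk=5 s=1: MISS | VC []
  [1] addr=0xbd blk=11 s=1: MISS | VC [5]
  [2] addr=0xb8 blk=11 s=1: L1-HIT | VC [5]
  [3] addr=0xbe blk=11 s=1: L1-HIT | VC [5]
  [4] addr=0x97 blk=9 s=1: MISS | VC [5, 11]
  [5] addr=0x91 blk=9 s=1: L1-HIT | VC [5, 11]
  [6] addr=0xb1 blk=11 s=1: VC-HIT | VC [5, 9]
  [7] addr=0x96 blk=9 s=1: VC-HIT | VC [5, 11]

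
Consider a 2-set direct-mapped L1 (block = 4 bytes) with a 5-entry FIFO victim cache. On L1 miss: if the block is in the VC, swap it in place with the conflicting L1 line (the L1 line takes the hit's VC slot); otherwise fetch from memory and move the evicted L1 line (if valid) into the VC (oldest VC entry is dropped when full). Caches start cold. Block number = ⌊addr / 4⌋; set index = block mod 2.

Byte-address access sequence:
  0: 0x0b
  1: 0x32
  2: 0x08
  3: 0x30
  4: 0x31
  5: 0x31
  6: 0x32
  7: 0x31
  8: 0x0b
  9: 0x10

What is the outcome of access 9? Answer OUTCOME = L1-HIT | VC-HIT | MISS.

OUTCOME = MISS

#0 0xb→b2/s0 MISS; vc=[]
#1 0x32→b12/s0 MISS; vc=[2]
#2 0x8→b2/s0 VC-HIT; vc=[12]
#3 0x30→b12/s0 VC-HIT; vc=[2]
#4 0x31→b12/s0 L1-HIT; vc=[2]
#5 0x31→b12/s0 L1-HIT; vc=[2]
#6 0x32→b12/s0 L1-HIT; vc=[2]
#7 0x31→b12/s0 L1-HIT; vc=[2]
#8 0xb→b2/s0 VC-HIT; vc=[12]
#9 0x10→b4/s0 MISS; vc=[12,2]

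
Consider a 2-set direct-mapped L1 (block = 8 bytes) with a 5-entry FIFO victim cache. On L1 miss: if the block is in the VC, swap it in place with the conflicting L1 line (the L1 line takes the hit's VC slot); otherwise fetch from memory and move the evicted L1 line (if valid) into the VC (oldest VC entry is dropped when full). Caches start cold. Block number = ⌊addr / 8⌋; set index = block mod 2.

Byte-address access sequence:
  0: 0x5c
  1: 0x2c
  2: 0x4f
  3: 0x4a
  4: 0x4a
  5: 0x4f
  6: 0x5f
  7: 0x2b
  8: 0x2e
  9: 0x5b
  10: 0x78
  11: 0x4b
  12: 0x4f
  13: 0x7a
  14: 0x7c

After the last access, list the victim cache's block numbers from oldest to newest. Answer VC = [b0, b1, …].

#0 0x5c→b11/s1 MISS; vc=[]
#1 0x2c→b5/s1 MISS; vc=[11]
#2 0x4f→b9/s1 MISS; vc=[11,5]
#3 0x4a→b9/s1 L1-HIT; vc=[11,5]
#4 0x4a→b9/s1 L1-HIT; vc=[11,5]
#5 0x4f→b9/s1 L1-HIT; vc=[11,5]
#6 0x5f→b11/s1 VC-HIT; vc=[9,5]
#7 0x2b→b5/s1 VC-HIT; vc=[9,11]
#8 0x2e→b5/s1 L1-HIT; vc=[9,11]
#9 0x5b→b11/s1 VC-HIT; vc=[9,5]
#10 0x78→b15/s1 MISS; vc=[9,5,11]
#11 0x4b→b9/s1 VC-HIT; vc=[15,5,11]
#12 0x4f→b9/s1 L1-HIT; vc=[15,5,11]
#13 0x7a→b15/s1 VC-HIT; vc=[9,5,11]
#14 0x7c→b15/s1 L1-HIT; vc=[9,5,11]

VC = [9, 5, 11]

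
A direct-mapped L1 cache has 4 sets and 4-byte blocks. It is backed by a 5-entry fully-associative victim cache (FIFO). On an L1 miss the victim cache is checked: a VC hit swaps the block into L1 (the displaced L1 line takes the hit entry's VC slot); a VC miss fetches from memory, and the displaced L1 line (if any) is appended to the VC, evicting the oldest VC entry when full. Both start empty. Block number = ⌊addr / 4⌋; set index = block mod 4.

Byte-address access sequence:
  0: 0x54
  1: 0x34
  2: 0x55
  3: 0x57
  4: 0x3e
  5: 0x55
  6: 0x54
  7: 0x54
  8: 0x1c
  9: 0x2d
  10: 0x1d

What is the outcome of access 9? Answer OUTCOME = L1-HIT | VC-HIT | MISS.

OUTCOME = MISS

0: 0x54 (blk 21, set 1) → MISS  vc=[]
1: 0x34 (blk 13, set 1) → MISS  vc=[21]
2: 0x55 (blk 21, set 1) → VC-HIT  vc=[13]
3: 0x57 (blk 21, set 1) → L1-HIT  vc=[13]
4: 0x3e (blk 15, set 3) → MISS  vc=[13]
5: 0x55 (blk 21, set 1) → L1-HIT  vc=[13]
6: 0x54 (blk 21, set 1) → L1-HIT  vc=[13]
7: 0x54 (blk 21, set 1) → L1-HIT  vc=[13]
8: 0x1c (blk 7, set 3) → MISS  vc=[13, 15]
9: 0x2d (blk 11, set 3) → MISS  vc=[13, 15, 7]
10: 0x1d (blk 7, set 3) → VC-HIT  vc=[13, 15, 11]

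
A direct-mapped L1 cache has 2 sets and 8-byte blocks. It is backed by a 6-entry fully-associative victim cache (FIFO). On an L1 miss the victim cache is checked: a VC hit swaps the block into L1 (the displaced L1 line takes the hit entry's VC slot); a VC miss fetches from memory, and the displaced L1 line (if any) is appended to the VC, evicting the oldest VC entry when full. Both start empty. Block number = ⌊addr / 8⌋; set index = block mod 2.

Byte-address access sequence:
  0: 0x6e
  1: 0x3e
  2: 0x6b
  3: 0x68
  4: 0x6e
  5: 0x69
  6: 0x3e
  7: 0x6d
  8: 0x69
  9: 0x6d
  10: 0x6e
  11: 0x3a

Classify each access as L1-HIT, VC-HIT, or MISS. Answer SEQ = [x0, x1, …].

#0 0x6e→b13/s1 MISS; vc=[]
#1 0x3e→b7/s1 MISS; vc=[13]
#2 0x6b→b13/s1 VC-HIT; vc=[7]
#3 0x68→b13/s1 L1-HIT; vc=[7]
#4 0x6e→b13/s1 L1-HIT; vc=[7]
#5 0x69→b13/s1 L1-HIT; vc=[7]
#6 0x3e→b7/s1 VC-HIT; vc=[13]
#7 0x6d→b13/s1 VC-HIT; vc=[7]
#8 0x69→b13/s1 L1-HIT; vc=[7]
#9 0x6d→b13/s1 L1-HIT; vc=[7]
#10 0x6e→b13/s1 L1-HIT; vc=[7]
#11 0x3a→b7/s1 VC-HIT; vc=[13]

SEQ = [MISS, MISS, VC-HIT, L1-HIT, L1-HIT, L1-HIT, VC-HIT, VC-HIT, L1-HIT, L1-HIT, L1-HIT, VC-HIT]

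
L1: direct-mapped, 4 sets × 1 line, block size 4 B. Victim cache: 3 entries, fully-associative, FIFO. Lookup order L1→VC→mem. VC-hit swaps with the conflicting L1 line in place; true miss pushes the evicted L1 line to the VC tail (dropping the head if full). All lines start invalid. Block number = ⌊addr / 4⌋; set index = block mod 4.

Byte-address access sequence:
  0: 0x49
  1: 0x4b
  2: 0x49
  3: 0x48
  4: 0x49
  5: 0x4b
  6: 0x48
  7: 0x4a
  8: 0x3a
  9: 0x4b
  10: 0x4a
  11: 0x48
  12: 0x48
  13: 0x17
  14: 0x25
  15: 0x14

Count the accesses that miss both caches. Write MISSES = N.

MISSES = 4

0: 0x49 (blk 18, set 2) → MISS  vc=[]
1: 0x4b (blk 18, set 2) → L1-HIT  vc=[]
2: 0x49 (blk 18, set 2) → L1-HIT  vc=[]
3: 0x48 (blk 18, set 2) → L1-HIT  vc=[]
4: 0x49 (blk 18, set 2) → L1-HIT  vc=[]
5: 0x4b (blk 18, set 2) → L1-HIT  vc=[]
6: 0x48 (blk 18, set 2) → L1-HIT  vc=[]
7: 0x4a (blk 18, set 2) → L1-HIT  vc=[]
8: 0x3a (blk 14, set 2) → MISS  vc=[18]
9: 0x4b (blk 18, set 2) → VC-HIT  vc=[14]
10: 0x4a (blk 18, set 2) → L1-HIT  vc=[14]
11: 0x48 (blk 18, set 2) → L1-HIT  vc=[14]
12: 0x48 (blk 18, set 2) → L1-HIT  vc=[14]
13: 0x17 (blk 5, set 1) → MISS  vc=[14]
14: 0x25 (blk 9, set 1) → MISS  vc=[14, 5]
15: 0x14 (blk 5, set 1) → VC-HIT  vc=[14, 9]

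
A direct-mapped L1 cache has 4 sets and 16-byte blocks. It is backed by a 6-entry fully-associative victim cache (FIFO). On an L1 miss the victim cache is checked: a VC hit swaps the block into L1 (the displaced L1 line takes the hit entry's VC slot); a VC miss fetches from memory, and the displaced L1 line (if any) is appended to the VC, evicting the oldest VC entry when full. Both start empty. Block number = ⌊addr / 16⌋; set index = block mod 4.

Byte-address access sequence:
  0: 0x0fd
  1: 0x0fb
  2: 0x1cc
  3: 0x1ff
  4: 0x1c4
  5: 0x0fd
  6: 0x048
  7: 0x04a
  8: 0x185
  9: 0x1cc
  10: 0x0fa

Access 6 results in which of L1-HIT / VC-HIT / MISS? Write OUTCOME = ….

OUTCOME = MISS

#0 0xfd→b15/s3 MISS; vc=[]
#1 0xfb→b15/s3 L1-HIT; vc=[]
#2 0x1cc→b28/s0 MISS; vc=[]
#3 0x1ff→b31/s3 MISS; vc=[15]
#4 0x1c4→b28/s0 L1-HIT; vc=[15]
#5 0xfd→b15/s3 VC-HIT; vc=[31]
#6 0x48→b4/s0 MISS; vc=[31,28]
#7 0x4a→b4/s0 L1-HIT; vc=[31,28]
#8 0x185→b24/s0 MISS; vc=[31,28,4]
#9 0x1cc→b28/s0 VC-HIT; vc=[31,24,4]
#10 0xfa→b15/s3 L1-HIT; vc=[31,24,4]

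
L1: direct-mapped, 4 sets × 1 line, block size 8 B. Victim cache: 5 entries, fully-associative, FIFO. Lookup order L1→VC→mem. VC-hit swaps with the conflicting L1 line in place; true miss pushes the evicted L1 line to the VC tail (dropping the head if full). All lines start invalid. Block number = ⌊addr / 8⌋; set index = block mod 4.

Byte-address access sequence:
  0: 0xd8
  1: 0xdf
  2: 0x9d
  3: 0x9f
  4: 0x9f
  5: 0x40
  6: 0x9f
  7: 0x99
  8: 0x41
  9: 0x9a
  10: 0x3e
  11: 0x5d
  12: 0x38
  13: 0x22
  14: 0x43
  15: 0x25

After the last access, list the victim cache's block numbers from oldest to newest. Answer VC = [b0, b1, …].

0: 0xd8 (blk 27, set 3) → MISS  vc=[]
1: 0xdf (blk 27, set 3) → L1-HIT  vc=[]
2: 0x9d (blk 19, set 3) → MISS  vc=[27]
3: 0x9f (blk 19, set 3) → L1-HIT  vc=[27]
4: 0x9f (blk 19, set 3) → L1-HIT  vc=[27]
5: 0x40 (blk 8, set 0) → MISS  vc=[27]
6: 0x9f (blk 19, set 3) → L1-HIT  vc=[27]
7: 0x99 (blk 19, set 3) → L1-HIT  vc=[27]
8: 0x41 (blk 8, set 0) → L1-HIT  vc=[27]
9: 0x9a (blk 19, set 3) → L1-HIT  vc=[27]
10: 0x3e (blk 7, set 3) → MISS  vc=[27, 19]
11: 0x5d (blk 11, set 3) → MISS  vc=[27, 19, 7]
12: 0x38 (blk 7, set 3) → VC-HIT  vc=[27, 19, 11]
13: 0x22 (blk 4, set 0) → MISS  vc=[27, 19, 11, 8]
14: 0x43 (blk 8, set 0) → VC-HIT  vc=[27, 19, 11, 4]
15: 0x25 (blk 4, set 0) → VC-HIT  vc=[27, 19, 11, 8]

VC = [27, 19, 11, 8]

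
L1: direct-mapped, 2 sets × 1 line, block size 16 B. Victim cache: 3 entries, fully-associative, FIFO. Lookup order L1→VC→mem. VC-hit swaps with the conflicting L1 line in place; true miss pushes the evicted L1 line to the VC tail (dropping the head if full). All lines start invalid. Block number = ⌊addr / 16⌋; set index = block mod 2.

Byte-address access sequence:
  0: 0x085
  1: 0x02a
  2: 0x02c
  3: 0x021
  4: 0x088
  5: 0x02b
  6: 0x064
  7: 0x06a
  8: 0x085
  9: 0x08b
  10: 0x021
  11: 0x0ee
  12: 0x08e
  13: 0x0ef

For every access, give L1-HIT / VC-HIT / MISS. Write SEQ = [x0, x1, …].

0: 0x85 (blk 8, set 0) → MISS  vc=[]
1: 0x2a (blk 2, set 0) → MISS  vc=[8]
2: 0x2c (blk 2, set 0) → L1-HIT  vc=[8]
3: 0x21 (blk 2, set 0) → L1-HIT  vc=[8]
4: 0x88 (blk 8, set 0) → VC-HIT  vc=[2]
5: 0x2b (blk 2, set 0) → VC-HIT  vc=[8]
6: 0x64 (blk 6, set 0) → MISS  vc=[8, 2]
7: 0x6a (blk 6, set 0) → L1-HIT  vc=[8, 2]
8: 0x85 (blk 8, set 0) → VC-HIT  vc=[6, 2]
9: 0x8b (blk 8, set 0) → L1-HIT  vc=[6, 2]
10: 0x21 (blk 2, set 0) → VC-HIT  vc=[6, 8]
11: 0xee (blk 14, set 0) → MISS  vc=[6, 8, 2]
12: 0x8e (blk 8, set 0) → VC-HIT  vc=[6, 14, 2]
13: 0xef (blk 14, set 0) → VC-HIT  vc=[6, 8, 2]

SEQ = [MISS, MISS, L1-HIT, L1-HIT, VC-HIT, VC-HIT, MISS, L1-HIT, VC-HIT, L1-HIT, VC-HIT, MISS, VC-HIT, VC-HIT]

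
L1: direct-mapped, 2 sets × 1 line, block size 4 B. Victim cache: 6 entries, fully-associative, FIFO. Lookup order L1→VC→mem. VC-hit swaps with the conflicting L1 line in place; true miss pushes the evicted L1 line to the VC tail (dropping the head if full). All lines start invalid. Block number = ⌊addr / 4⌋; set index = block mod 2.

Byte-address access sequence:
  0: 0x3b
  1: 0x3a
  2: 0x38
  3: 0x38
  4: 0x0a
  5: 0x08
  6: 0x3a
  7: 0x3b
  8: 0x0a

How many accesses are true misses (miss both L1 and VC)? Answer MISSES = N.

  [0] addr=0x3b blk=14 s=0: MISS | VC []
  [1] addr=0x3a blk=14 s=0: L1-HIT | VC []
  [2] addr=0x38 blk=14 s=0: L1-HIT | VC []
  [3] addr=0x38 blk=14 s=0: L1-HIT | VC []
  [4] addr=0xa blk=2 s=0: MISS | VC [14]
  [5] addr=0x8 blk=2 s=0: L1-HIT | VC [14]
  [6] addr=0x3a blk=14 s=0: VC-HIT | VC [2]
  [7] addr=0x3b blk=14 s=0: L1-HIT | VC [2]
  [8] addr=0xa blk=2 s=0: VC-HIT | VC [14]

MISSES = 2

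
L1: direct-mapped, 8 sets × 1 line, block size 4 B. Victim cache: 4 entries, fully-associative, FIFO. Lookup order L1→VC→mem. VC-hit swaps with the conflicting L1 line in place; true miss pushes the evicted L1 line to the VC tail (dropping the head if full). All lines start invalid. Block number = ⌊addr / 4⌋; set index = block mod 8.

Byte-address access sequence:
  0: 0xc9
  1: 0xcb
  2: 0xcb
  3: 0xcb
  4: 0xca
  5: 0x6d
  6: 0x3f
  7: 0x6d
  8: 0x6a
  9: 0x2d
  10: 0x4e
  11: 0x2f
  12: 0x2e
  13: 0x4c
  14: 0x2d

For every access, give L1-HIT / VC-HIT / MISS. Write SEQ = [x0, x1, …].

SEQ = [MISS, L1-HIT, L1-HIT, L1-HIT, L1-HIT, MISS, MISS, L1-HIT, MISS, MISS, MISS, VC-HIT, L1-HIT, VC-HIT, VC-HIT]

0: 0xc9 (blk 50, set 2) → MISS  vc=[]
1: 0xcb (blk 50, set 2) → L1-HIT  vc=[]
2: 0xcb (blk 50, set 2) → L1-HIT  vc=[]
3: 0xcb (blk 50, set 2) → L1-HIT  vc=[]
4: 0xca (blk 50, set 2) → L1-HIT  vc=[]
5: 0x6d (blk 27, set 3) → MISS  vc=[]
6: 0x3f (blk 15, set 7) → MISS  vc=[]
7: 0x6d (blk 27, set 3) → L1-HIT  vc=[]
8: 0x6a (blk 26, set 2) → MISS  vc=[50]
9: 0x2d (blk 11, set 3) → MISS  vc=[50, 27]
10: 0x4e (blk 19, set 3) → MISS  vc=[50, 27, 11]
11: 0x2f (blk 11, set 3) → VC-HIT  vc=[50, 27, 19]
12: 0x2e (blk 11, set 3) → L1-HIT  vc=[50, 27, 19]
13: 0x4c (blk 19, set 3) → VC-HIT  vc=[50, 27, 11]
14: 0x2d (blk 11, set 3) → VC-HIT  vc=[50, 27, 19]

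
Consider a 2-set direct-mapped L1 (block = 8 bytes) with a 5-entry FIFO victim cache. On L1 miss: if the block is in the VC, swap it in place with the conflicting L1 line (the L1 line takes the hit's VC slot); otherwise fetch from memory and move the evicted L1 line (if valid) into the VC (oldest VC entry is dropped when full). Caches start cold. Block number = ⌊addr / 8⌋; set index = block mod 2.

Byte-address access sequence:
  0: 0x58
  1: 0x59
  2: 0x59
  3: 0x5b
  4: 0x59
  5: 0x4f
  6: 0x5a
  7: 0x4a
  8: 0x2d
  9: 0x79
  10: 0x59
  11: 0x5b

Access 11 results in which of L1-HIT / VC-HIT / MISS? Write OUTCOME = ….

OUTCOME = L1-HIT

#0 0x58→b11/s1 MISS; vc=[]
#1 0x59→b11/s1 L1-HIT; vc=[]
#2 0x59→b11/s1 L1-HIT; vc=[]
#3 0x5b→b11/s1 L1-HIT; vc=[]
#4 0x59→b11/s1 L1-HIT; vc=[]
#5 0x4f→b9/s1 MISS; vc=[11]
#6 0x5a→b11/s1 VC-HIT; vc=[9]
#7 0x4a→b9/s1 VC-HIT; vc=[11]
#8 0x2d→b5/s1 MISS; vc=[11,9]
#9 0x79→b15/s1 MISS; vc=[11,9,5]
#10 0x59→b11/s1 VC-HIT; vc=[15,9,5]
#11 0x5b→b11/s1 L1-HIT; vc=[15,9,5]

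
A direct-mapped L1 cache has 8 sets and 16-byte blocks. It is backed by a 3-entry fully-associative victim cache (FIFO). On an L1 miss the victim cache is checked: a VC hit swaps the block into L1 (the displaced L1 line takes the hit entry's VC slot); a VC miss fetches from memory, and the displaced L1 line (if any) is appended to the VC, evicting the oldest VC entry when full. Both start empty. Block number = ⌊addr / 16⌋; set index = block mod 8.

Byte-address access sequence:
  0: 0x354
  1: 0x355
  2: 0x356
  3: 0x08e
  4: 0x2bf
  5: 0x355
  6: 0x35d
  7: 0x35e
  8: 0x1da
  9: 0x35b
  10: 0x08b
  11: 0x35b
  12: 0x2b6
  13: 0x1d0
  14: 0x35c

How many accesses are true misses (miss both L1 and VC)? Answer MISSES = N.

MISSES = 4

#0 0x354→b53/s5 MISS; vc=[]
#1 0x355→b53/s5 L1-HIT; vc=[]
#2 0x356→b53/s5 L1-HIT; vc=[]
#3 0x8e→b8/s0 MISS; vc=[]
#4 0x2bf→b43/s3 MISS; vc=[]
#5 0x355→b53/s5 L1-HIT; vc=[]
#6 0x35d→b53/s5 L1-HIT; vc=[]
#7 0x35e→b53/s5 L1-HIT; vc=[]
#8 0x1da→b29/s5 MISS; vc=[53]
#9 0x35b→b53/s5 VC-HIT; vc=[29]
#10 0x8b→b8/s0 L1-HIT; vc=[29]
#11 0x35b→b53/s5 L1-HIT; vc=[29]
#12 0x2b6→b43/s3 L1-HIT; vc=[29]
#13 0x1d0→b29/s5 VC-HIT; vc=[53]
#14 0x35c→b53/s5 VC-HIT; vc=[29]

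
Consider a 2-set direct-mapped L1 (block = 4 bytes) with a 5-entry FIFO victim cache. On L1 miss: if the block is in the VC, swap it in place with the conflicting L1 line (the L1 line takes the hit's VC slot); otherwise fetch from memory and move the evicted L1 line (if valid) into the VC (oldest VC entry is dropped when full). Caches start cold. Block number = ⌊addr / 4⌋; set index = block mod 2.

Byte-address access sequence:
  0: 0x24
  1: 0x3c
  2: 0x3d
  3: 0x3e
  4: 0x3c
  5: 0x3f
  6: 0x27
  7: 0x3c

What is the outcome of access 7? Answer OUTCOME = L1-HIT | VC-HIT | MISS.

OUTCOME = VC-HIT

#0 0x24→b9/s1 MISS; vc=[]
#1 0x3c→b15/s1 MISS; vc=[9]
#2 0x3d→b15/s1 L1-HIT; vc=[9]
#3 0x3e→b15/s1 L1-HIT; vc=[9]
#4 0x3c→b15/s1 L1-HIT; vc=[9]
#5 0x3f→b15/s1 L1-HIT; vc=[9]
#6 0x27→b9/s1 VC-HIT; vc=[15]
#7 0x3c→b15/s1 VC-HIT; vc=[9]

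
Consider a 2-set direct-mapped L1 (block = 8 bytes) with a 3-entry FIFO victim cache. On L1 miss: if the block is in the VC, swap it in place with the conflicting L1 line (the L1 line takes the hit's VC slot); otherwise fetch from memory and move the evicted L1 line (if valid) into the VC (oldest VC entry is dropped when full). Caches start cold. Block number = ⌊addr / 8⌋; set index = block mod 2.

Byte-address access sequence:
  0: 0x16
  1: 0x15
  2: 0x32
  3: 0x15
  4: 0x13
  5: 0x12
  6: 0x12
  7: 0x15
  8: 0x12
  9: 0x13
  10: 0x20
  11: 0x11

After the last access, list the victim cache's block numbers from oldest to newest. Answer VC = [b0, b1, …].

0: 0x16 (blk 2, set 0) → MISS  vc=[]
1: 0x15 (blk 2, set 0) → L1-HIT  vc=[]
2: 0x32 (blk 6, set 0) → MISS  vc=[2]
3: 0x15 (blk 2, set 0) → VC-HIT  vc=[6]
4: 0x13 (blk 2, set 0) → L1-HIT  vc=[6]
5: 0x12 (blk 2, set 0) → L1-HIT  vc=[6]
6: 0x12 (blk 2, set 0) → L1-HIT  vc=[6]
7: 0x15 (blk 2, set 0) → L1-HIT  vc=[6]
8: 0x12 (blk 2, set 0) → L1-HIT  vc=[6]
9: 0x13 (blk 2, set 0) → L1-HIT  vc=[6]
10: 0x20 (blk 4, set 0) → MISS  vc=[6, 2]
11: 0x11 (blk 2, set 0) → VC-HIT  vc=[6, 4]

VC = [6, 4]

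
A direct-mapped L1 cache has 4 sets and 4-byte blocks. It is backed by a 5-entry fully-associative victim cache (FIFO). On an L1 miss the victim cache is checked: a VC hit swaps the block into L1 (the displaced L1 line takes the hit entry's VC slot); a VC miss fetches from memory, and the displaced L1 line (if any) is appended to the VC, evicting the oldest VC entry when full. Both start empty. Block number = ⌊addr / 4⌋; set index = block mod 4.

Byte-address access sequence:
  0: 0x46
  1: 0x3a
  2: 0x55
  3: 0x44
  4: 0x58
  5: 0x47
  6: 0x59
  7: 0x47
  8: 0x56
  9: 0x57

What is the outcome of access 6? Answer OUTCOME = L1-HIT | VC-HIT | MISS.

0: 0x46 (blk 17, set 1) → MISS  vc=[]
1: 0x3a (blk 14, set 2) → MISS  vc=[]
2: 0x55 (blk 21, set 1) → MISS  vc=[17]
3: 0x44 (blk 17, set 1) → VC-HIT  vc=[21]
4: 0x58 (blk 22, set 2) → MISS  vc=[21, 14]
5: 0x47 (blk 17, set 1) → L1-HIT  vc=[21, 14]
6: 0x59 (blk 22, set 2) → L1-HIT  vc=[21, 14]
7: 0x47 (blk 17, set 1) → L1-HIT  vc=[21, 14]
8: 0x56 (blk 21, set 1) → VC-HIT  vc=[17, 14]
9: 0x57 (blk 21, set 1) → L1-HIT  vc=[17, 14]

OUTCOME = L1-HIT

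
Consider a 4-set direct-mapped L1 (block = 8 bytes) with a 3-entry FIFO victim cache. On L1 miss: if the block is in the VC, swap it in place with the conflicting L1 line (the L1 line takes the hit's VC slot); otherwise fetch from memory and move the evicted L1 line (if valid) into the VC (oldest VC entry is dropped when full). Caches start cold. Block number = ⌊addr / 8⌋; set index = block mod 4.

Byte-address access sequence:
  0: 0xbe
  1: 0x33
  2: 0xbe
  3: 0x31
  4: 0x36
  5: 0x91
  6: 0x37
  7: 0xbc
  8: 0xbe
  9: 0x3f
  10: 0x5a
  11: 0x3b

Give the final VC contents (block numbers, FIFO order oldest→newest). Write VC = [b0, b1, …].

#0 0xbe→b23/s3 MISS; vc=[]
#1 0x33→b6/s2 MISS; vc=[]
#2 0xbe→b23/s3 L1-HIT; vc=[]
#3 0x31→b6/s2 L1-HIT; vc=[]
#4 0x36→b6/s2 L1-HIT; vc=[]
#5 0x91→b18/s2 MISS; vc=[6]
#6 0x37→b6/s2 VC-HIT; vc=[18]
#7 0xbc→b23/s3 L1-HIT; vc=[18]
#8 0xbe→b23/s3 L1-HIT; vc=[18]
#9 0x3f→b7/s3 MISS; vc=[18,23]
#10 0x5a→b11/s3 MISS; vc=[18,23,7]
#11 0x3b→b7/s3 VC-HIT; vc=[18,23,11]

VC = [18, 23, 11]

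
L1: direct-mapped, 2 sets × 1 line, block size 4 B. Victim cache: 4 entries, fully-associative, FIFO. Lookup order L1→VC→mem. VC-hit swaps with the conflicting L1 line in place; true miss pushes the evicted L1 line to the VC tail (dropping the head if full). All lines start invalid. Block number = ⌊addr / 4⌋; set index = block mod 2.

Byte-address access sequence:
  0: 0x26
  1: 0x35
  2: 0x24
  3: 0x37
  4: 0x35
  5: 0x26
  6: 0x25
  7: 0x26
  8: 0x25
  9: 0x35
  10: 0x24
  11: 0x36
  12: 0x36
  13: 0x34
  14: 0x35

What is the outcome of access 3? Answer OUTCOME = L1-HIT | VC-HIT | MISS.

OUTCOME = VC-HIT

  [0] addr=0x26 blk=9 s=1: MISS | VC []
  [1] addr=0x35 blk=13 s=1: MISS | VC [9]
  [2] addr=0x24 blk=9 s=1: VC-HIT | VC [13]
  [3] addr=0x37 blk=13 s=1: VC-HIT | VC [9]
  [4] addr=0x35 blk=13 s=1: L1-HIT | VC [9]
  [5] addr=0x26 blk=9 s=1: VC-HIT | VC [13]
  [6] addr=0x25 blk=9 s=1: L1-HIT | VC [13]
  [7] addr=0x26 blk=9 s=1: L1-HIT | VC [13]
  [8] addr=0x25 blk=9 s=1: L1-HIT | VC [13]
  [9] addr=0x35 blk=13 s=1: VC-HIT | VC [9]
  [10] addr=0x24 blk=9 s=1: VC-HIT | VC [13]
  [11] addr=0x36 blk=13 s=1: VC-HIT | VC [9]
  [12] addr=0x36 blk=13 s=1: L1-HIT | VC [9]
  [13] addr=0x34 blk=13 s=1: L1-HIT | VC [9]
  [14] addr=0x35 blk=13 s=1: L1-HIT | VC [9]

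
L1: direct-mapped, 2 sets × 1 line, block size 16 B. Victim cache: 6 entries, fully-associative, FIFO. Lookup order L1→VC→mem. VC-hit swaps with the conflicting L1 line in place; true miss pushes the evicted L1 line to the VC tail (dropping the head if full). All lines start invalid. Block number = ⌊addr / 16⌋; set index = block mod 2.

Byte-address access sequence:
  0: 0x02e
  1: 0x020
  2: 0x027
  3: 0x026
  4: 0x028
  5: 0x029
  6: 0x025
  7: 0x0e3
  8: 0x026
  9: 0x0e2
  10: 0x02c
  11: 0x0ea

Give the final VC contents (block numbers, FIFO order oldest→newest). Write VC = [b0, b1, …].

#0 0x2e→b2/s0 MISS; vc=[]
#1 0x20→b2/s0 L1-HIT; vc=[]
#2 0x27→b2/s0 L1-HIT; vc=[]
#3 0x26→b2/s0 L1-HIT; vc=[]
#4 0x28→b2/s0 L1-HIT; vc=[]
#5 0x29→b2/s0 L1-HIT; vc=[]
#6 0x25→b2/s0 L1-HIT; vc=[]
#7 0xe3→b14/s0 MISS; vc=[2]
#8 0x26→b2/s0 VC-HIT; vc=[14]
#9 0xe2→b14/s0 VC-HIT; vc=[2]
#10 0x2c→b2/s0 VC-HIT; vc=[14]
#11 0xea→b14/s0 VC-HIT; vc=[2]

VC = [2]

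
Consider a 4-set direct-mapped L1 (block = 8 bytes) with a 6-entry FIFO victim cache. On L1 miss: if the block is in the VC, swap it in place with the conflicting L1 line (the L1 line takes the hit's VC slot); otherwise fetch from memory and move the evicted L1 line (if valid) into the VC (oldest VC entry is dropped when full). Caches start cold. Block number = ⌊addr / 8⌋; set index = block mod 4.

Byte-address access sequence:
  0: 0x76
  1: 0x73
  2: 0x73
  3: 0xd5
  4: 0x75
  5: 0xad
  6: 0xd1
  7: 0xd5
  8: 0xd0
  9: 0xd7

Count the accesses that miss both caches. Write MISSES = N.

#0 0x76→b14/s2 MISS; vc=[]
#1 0x73→b14/s2 L1-HIT; vc=[]
#2 0x73→b14/s2 L1-HIT; vc=[]
#3 0xd5→b26/s2 MISS; vc=[14]
#4 0x75→b14/s2 VC-HIT; vc=[26]
#5 0xad→b21/s1 MISS; vc=[26]
#6 0xd1→b26/s2 VC-HIT; vc=[14]
#7 0xd5→b26/s2 L1-HIT; vc=[14]
#8 0xd0→b26/s2 L1-HIT; vc=[14]
#9 0xd7→b26/s2 L1-HIT; vc=[14]

MISSES = 3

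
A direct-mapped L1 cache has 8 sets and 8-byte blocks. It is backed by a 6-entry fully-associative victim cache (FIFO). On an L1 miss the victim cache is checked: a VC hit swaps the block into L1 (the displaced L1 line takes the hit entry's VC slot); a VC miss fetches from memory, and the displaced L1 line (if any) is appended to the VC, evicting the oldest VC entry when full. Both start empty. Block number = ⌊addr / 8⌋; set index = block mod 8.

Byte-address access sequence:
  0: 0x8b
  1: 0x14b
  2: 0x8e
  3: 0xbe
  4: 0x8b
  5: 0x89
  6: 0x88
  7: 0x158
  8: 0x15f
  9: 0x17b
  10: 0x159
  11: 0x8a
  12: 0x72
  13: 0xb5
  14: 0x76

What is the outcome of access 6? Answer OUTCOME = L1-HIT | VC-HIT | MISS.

0: 0x8b (blk 17, set 1) → MISS  vc=[]
1: 0x14b (blk 41, set 1) → MISS  vc=[17]
2: 0x8e (blk 17, set 1) → VC-HIT  vc=[41]
3: 0xbe (blk 23, set 7) → MISS  vc=[41]
4: 0x8b (blk 17, set 1) → L1-HIT  vc=[41]
5: 0x89 (blk 17, set 1) → L1-HIT  vc=[41]
6: 0x88 (blk 17, set 1) → L1-HIT  vc=[41]
7: 0x158 (blk 43, set 3) → MISS  vc=[41]
8: 0x15f (blk 43, set 3) → L1-HIT  vc=[41]
9: 0x17b (blk 47, set 7) → MISS  vc=[41, 23]
10: 0x159 (blk 43, set 3) → L1-HIT  vc=[41, 23]
11: 0x8a (blk 17, set 1) → L1-HIT  vc=[41, 23]
12: 0x72 (blk 14, set 6) → MISS  vc=[41, 23]
13: 0xb5 (blk 22, set 6) → MISS  vc=[41, 23, 14]
14: 0x76 (blk 14, set 6) → VC-HIT  vc=[41, 23, 22]

OUTCOME = L1-HIT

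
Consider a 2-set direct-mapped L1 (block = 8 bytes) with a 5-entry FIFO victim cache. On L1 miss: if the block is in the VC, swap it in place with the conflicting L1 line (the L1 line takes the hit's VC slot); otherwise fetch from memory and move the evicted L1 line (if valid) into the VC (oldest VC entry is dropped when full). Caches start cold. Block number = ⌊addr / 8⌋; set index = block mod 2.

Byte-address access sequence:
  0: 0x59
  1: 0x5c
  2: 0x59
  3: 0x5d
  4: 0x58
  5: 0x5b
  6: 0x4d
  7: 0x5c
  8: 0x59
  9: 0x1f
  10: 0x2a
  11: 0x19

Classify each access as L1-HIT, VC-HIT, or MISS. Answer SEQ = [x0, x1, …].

SEQ = [MISS, L1-HIT, L1-HIT, L1-HIT, L1-HIT, L1-HIT, MISS, VC-HIT, L1-HIT, MISS, MISS, VC-HIT]

0: 0x59 (blk 11, set 1) → MISS  vc=[]
1: 0x5c (blk 11, set 1) → L1-HIT  vc=[]
2: 0x59 (blk 11, set 1) → L1-HIT  vc=[]
3: 0x5d (blk 11, set 1) → L1-HIT  vc=[]
4: 0x58 (blk 11, set 1) → L1-HIT  vc=[]
5: 0x5b (blk 11, set 1) → L1-HIT  vc=[]
6: 0x4d (blk 9, set 1) → MISS  vc=[11]
7: 0x5c (blk 11, set 1) → VC-HIT  vc=[9]
8: 0x59 (blk 11, set 1) → L1-HIT  vc=[9]
9: 0x1f (blk 3, set 1) → MISS  vc=[9, 11]
10: 0x2a (blk 5, set 1) → MISS  vc=[9, 11, 3]
11: 0x19 (blk 3, set 1) → VC-HIT  vc=[9, 11, 5]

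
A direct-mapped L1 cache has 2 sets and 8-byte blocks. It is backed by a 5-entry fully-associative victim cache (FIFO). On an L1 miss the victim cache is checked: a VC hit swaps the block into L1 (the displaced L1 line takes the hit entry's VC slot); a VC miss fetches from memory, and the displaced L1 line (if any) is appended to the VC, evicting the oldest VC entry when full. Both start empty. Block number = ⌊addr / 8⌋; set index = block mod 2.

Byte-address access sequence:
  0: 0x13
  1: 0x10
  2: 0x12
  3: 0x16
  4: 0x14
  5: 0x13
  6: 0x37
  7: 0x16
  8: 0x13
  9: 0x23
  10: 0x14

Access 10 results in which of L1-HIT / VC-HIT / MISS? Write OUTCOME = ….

#0 0x13→b2/s0 MISS; vc=[]
#1 0x10→b2/s0 L1-HIT; vc=[]
#2 0x12→b2/s0 L1-HIT; vc=[]
#3 0x16→b2/s0 L1-HIT; vc=[]
#4 0x14→b2/s0 L1-HIT; vc=[]
#5 0x13→b2/s0 L1-HIT; vc=[]
#6 0x37→b6/s0 MISS; vc=[2]
#7 0x16→b2/s0 VC-HIT; vc=[6]
#8 0x13→b2/s0 L1-HIT; vc=[6]
#9 0x23→b4/s0 MISS; vc=[6,2]
#10 0x14→b2/s0 VC-HIT; vc=[6,4]

OUTCOME = VC-HIT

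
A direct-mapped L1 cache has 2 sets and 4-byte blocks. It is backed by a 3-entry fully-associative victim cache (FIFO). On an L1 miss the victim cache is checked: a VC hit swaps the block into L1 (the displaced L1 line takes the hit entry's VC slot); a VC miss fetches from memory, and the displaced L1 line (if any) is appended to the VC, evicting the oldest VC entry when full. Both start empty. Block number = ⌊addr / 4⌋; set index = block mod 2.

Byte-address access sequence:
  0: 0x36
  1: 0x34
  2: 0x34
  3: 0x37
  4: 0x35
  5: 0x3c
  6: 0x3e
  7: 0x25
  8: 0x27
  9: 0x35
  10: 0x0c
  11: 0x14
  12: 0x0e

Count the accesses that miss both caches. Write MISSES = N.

  [0] addr=0x36 blk=13 s=1: MISS | VC []
  [1] addr=0x34 blk=13 s=1: L1-HIT | VC []
  [2] addr=0x34 blk=13 s=1: L1-HIT | VC []
  [3] addr=0x37 blk=13 s=1: L1-HIT | VC []
  [4] addr=0x35 blk=13 s=1: L1-HIT | VC []
  [5] addr=0x3c blk=15 s=1: MISS | VC [13]
  [6] addr=0x3e blk=15 s=1: L1-HIT | VC [13]
  [7] addr=0x25 blk=9 s=1: MISS | VC [13, 15]
  [8] addr=0x27 blk=9 s=1: L1-HIT | VC [13, 15]
  [9] addr=0x35 blk=13 s=1: VC-HIT | VC [9, 15]
  [10] addr=0xc blk=3 s=1: MISS | VC [9, 15, 13]
  [11] addr=0x14 blk=5 s=1: MISS | VC [15, 13, 3]
  [12] addr=0xe blk=3 s=1: VC-HIT | VC [15, 13, 5]

MISSES = 5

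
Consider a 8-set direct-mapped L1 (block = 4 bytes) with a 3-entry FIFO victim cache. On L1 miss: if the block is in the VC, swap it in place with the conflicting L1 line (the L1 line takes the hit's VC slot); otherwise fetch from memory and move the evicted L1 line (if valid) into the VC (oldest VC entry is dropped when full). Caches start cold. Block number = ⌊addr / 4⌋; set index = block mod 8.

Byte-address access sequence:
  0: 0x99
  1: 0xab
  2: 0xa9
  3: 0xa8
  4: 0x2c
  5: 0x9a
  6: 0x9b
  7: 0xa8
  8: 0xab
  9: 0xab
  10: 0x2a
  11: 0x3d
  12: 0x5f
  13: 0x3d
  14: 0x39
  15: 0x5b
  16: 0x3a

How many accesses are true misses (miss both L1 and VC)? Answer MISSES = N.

0: 0x99 (blk 38, set 6) → MISS  vc=[]
1: 0xab (blk 42, set 2) → MISS  vc=[]
2: 0xa9 (blk 42, set 2) → L1-HIT  vc=[]
3: 0xa8 (blk 42, set 2) → L1-HIT  vc=[]
4: 0x2c (blk 11, set 3) → MISS  vc=[]
5: 0x9a (blk 38, set 6) → L1-HIT  vc=[]
6: 0x9b (blk 38, set 6) → L1-HIT  vc=[]
7: 0xa8 (blk 42, set 2) → L1-HIT  vc=[]
8: 0xab (blk 42, set 2) → L1-HIT  vc=[]
9: 0xab (blk 42, set 2) → L1-HIT  vc=[]
10: 0x2a (blk 10, set 2) → MISS  vc=[42]
11: 0x3d (blk 15, set 7) → MISS  vc=[42]
12: 0x5f (blk 23, set 7) → MISS  vc=[42, 15]
13: 0x3d (blk 15, set 7) → VC-HIT  vc=[42, 23]
14: 0x39 (blk 14, set 6) → MISS  vc=[42, 23, 38]
15: 0x5b (blk 22, set 6) → MISS  vc=[23, 38, 14]
16: 0x3a (blk 14, set 6) → VC-HIT  vc=[23, 38, 22]

MISSES = 8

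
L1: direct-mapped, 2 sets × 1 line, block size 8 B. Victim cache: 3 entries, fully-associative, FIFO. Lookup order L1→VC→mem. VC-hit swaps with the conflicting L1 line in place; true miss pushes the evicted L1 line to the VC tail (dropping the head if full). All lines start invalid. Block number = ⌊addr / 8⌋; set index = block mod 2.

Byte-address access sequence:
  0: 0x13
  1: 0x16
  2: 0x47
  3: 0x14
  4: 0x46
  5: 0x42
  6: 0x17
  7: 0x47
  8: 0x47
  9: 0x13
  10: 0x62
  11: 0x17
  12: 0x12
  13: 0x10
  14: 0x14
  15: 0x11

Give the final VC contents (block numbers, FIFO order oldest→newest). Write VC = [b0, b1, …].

VC = [8, 12]

  [0] addr=0x13 blk=2 s=0: MISS | VC []
  [1] addr=0x16 blk=2 s=0: L1-HIT | VC []
  [2] addr=0x47 blk=8 s=0: MISS | VC [2]
  [3] addr=0x14 blk=2 s=0: VC-HIT | VC [8]
  [4] addr=0x46 blk=8 s=0: VC-HIT | VC [2]
  [5] addr=0x42 blk=8 s=0: L1-HIT | VC [2]
  [6] addr=0x17 blk=2 s=0: VC-HIT | VC [8]
  [7] addr=0x47 blk=8 s=0: VC-HIT | VC [2]
  [8] addr=0x47 blk=8 s=0: L1-HIT | VC [2]
  [9] addr=0x13 blk=2 s=0: VC-HIT | VC [8]
  [10] addr=0x62 blk=12 s=0: MISS | VC [8, 2]
  [11] addr=0x17 blk=2 s=0: VC-HIT | VC [8, 12]
  [12] addr=0x12 blk=2 s=0: L1-HIT | VC [8, 12]
  [13] addr=0x10 blk=2 s=0: L1-HIT | VC [8, 12]
  [14] addr=0x14 blk=2 s=0: L1-HIT | VC [8, 12]
  [15] addr=0x11 blk=2 s=0: L1-HIT | VC [8, 12]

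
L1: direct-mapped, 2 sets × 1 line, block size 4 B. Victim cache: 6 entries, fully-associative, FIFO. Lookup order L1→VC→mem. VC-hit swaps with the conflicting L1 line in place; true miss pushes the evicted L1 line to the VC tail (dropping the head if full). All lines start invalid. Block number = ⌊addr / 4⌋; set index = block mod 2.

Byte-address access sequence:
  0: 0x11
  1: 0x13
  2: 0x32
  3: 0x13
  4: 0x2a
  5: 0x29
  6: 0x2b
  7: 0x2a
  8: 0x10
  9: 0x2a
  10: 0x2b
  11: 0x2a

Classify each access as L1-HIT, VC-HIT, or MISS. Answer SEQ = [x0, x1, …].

SEQ = [MISS, L1-HIT, MISS, VC-HIT, MISS, L1-HIT, L1-HIT, L1-HIT, VC-HIT, VC-HIT, L1-HIT, L1-HIT]

  [0] addr=0x11 blk=4 s=0: MISS | VC []
  [1] addr=0x13 blk=4 s=0: L1-HIT | VC []
  [2] addr=0x32 blk=12 s=0: MISS | VC [4]
  [3] addr=0x13 blk=4 s=0: VC-HIT | VC [12]
  [4] addr=0x2a blk=10 s=0: MISS | VC [12, 4]
  [5] addr=0x29 blk=10 s=0: L1-HIT | VC [12, 4]
  [6] addr=0x2b blk=10 s=0: L1-HIT | VC [12, 4]
  [7] addr=0x2a blk=10 s=0: L1-HIT | VC [12, 4]
  [8] addr=0x10 blk=4 s=0: VC-HIT | VC [12, 10]
  [9] addr=0x2a blk=10 s=0: VC-HIT | VC [12, 4]
  [10] addr=0x2b blk=10 s=0: L1-HIT | VC [12, 4]
  [11] addr=0x2a blk=10 s=0: L1-HIT | VC [12, 4]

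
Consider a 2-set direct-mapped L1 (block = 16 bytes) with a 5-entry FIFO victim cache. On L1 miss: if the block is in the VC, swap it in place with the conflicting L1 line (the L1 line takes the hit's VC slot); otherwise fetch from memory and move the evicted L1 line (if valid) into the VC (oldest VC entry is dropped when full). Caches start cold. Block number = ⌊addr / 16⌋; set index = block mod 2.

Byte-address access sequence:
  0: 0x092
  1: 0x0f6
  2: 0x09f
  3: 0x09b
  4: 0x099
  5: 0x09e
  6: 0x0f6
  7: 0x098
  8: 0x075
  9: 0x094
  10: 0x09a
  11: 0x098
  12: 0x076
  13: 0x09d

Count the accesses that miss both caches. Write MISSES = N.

0: 0x92 (blk 9, set 1) → MISS  vc=[]
1: 0xf6 (blk 15, set 1) → MISS  vc=[9]
2: 0x9f (blk 9, set 1) → VC-HIT  vc=[15]
3: 0x9b (blk 9, set 1) → L1-HIT  vc=[15]
4: 0x99 (blk 9, set 1) → L1-HIT  vc=[15]
5: 0x9e (blk 9, set 1) → L1-HIT  vc=[15]
6: 0xf6 (blk 15, set 1) → VC-HIT  vc=[9]
7: 0x98 (blk 9, set 1) → VC-HIT  vc=[15]
8: 0x75 (blk 7, set 1) → MISS  vc=[15, 9]
9: 0x94 (blk 9, set 1) → VC-HIT  vc=[15, 7]
10: 0x9a (blk 9, set 1) → L1-HIT  vc=[15, 7]
11: 0x98 (blk 9, set 1) → L1-HIT  vc=[15, 7]
12: 0x76 (blk 7, set 1) → VC-HIT  vc=[15, 9]
13: 0x9d (blk 9, set 1) → VC-HIT  vc=[15, 7]

MISSES = 3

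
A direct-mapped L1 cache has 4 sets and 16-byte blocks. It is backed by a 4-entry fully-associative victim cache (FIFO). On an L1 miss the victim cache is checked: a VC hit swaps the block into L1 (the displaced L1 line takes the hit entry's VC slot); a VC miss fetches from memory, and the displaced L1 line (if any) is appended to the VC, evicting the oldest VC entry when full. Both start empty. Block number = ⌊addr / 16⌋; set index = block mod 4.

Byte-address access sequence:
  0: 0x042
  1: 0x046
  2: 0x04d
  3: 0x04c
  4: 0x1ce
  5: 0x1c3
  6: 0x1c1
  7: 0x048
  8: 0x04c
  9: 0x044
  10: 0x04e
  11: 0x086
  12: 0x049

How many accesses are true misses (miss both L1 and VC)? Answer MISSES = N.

  [0] addr=0x42 blk=4 s=0: MISS | VC []
  [1] addr=0x46 blk=4 s=0: L1-HIT | VC []
  [2] addr=0x4d blk=4 s=0: L1-HIT | VC []
  [3] addr=0x4c blk=4 s=0: L1-HIT | VC []
  [4] addr=0x1ce blk=28 s=0: MISS | VC [4]
  [5] addr=0x1c3 blk=28 s=0: L1-HIT | VC [4]
  [6] addr=0x1c1 blk=28 s=0: L1-HIT | VC [4]
  [7] addr=0x48 blk=4 s=0: VC-HIT | VC [28]
  [8] addr=0x4c blk=4 s=0: L1-HIT | VC [28]
  [9] addr=0x44 blk=4 s=0: L1-HIT | VC [28]
  [10] addr=0x4e blk=4 s=0: L1-HIT | VC [28]
  [11] addr=0x86 blk=8 s=0: MISS | VC [28, 4]
  [12] addr=0x49 blk=4 s=0: VC-HIT | VC [28, 8]

MISSES = 3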